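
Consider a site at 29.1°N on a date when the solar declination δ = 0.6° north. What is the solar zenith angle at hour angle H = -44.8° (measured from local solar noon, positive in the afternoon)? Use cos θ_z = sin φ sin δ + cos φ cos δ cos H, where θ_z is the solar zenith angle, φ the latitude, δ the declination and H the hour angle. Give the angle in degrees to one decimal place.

cos θ_z = sin(29.1°) sin(0.6°) + cos(29.1°) cos(0.6°) cos(-44.80°) = 0.0051 + 0.6200 = 0.6251.
θ_z = arccos(0.6251) = 51.31°.

51.3°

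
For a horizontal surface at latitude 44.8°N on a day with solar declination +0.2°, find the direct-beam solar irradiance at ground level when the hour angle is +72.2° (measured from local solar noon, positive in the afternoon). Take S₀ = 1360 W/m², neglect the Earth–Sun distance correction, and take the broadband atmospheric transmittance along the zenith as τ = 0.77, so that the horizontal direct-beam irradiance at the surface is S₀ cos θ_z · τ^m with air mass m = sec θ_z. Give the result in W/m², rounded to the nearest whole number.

91 W/m²

With φ = 44.8°, δ = 0.2°, H = 72.20°: sin φ sin δ = 0.0025, cos φ cos δ cos H = 0.2169, so cos θ_z = 0.2194.
Air mass m = 1/cos θ_z = 1/0.2194 = 4.558; τ^m = 0.77^4.558 = 0.3038.
Surface direct beam = 1360 × 0.2194 × 0.3038 = 90.65 W/m².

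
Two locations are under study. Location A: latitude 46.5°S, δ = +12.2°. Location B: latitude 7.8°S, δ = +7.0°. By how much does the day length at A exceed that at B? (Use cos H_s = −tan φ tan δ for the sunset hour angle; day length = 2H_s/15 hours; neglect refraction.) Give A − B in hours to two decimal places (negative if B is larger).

-1.63 h

A: H_s = arccos(−tan -46.5° · tan 12.2°) = 76.83°, so 2H_s/15 = 10.2440 h.
B: H_s = arccos(−tan -7.8° · tan 7.0°) = 89.04°, so 2H_s/15 = 11.8720 h.
A − B = 10.2440 − 11.8720 = -1.6280 h.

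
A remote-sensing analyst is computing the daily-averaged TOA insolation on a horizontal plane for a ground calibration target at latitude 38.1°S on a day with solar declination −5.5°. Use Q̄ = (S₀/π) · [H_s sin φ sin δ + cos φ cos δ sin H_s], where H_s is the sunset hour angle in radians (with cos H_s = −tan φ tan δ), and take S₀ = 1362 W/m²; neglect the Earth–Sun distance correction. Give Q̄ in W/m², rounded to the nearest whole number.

The sunset hour angle satisfies cos H_s = −tan φ tan δ = -0.0755, giving H_s = 94.33°. In radians, H_s = 1.6464.
H_s sin φ sin δ = 1.6464 × -0.6170 × -0.0958 = 0.0973.
cos φ cos δ sin H_s = 0.7869 × 0.9954 × 0.9971 = 0.7810.
Q̄ = (1362/π) × (0.0973 + 0.7810) = 433.54 × 0.8783 = 380.78 W/m².

381 W/m²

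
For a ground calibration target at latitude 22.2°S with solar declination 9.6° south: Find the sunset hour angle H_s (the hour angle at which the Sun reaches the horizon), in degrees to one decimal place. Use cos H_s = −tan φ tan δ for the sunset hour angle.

cos H_s = −tan(-22.2°) · tan(-9.6°) = -0.0690, so H_s = arccos(-0.0690) = 93.96°.

94.0°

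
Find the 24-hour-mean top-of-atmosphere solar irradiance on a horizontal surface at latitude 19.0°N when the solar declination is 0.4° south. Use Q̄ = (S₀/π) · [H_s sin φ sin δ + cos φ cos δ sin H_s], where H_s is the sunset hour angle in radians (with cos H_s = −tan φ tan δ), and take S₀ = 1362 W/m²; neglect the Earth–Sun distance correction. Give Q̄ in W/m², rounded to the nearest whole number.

408 W/m²

cos H_s = −tan(19.0°) · tan(-0.4°) = 0.0024, so H_s = arccos(0.0024) = 89.86°. In radians, H_s = 1.5684.
H_s sin φ sin δ = 1.5684 × 0.3256 × -0.0070 = -0.0036.
cos φ cos δ sin H_s = 0.9455 × 1.0000 × 1.0000 = 0.9455.
Q̄ = (1362/π) × (-0.0036 + 0.9455) = 433.54 × 0.9419 = 408.35 W/m².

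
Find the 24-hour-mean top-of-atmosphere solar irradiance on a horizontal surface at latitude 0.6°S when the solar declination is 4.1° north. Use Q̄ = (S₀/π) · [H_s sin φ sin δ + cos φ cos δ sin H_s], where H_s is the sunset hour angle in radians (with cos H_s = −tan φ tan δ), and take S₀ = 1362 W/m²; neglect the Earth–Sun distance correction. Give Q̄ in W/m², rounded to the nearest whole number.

cos H_s = −tan(-0.6°) · tan(4.1°) = 0.0008, so H_s = arccos(0.0008) = 89.95°. In radians, H_s = 1.5699.
H_s sin φ sin δ = 1.5699 × -0.0105 × 0.0715 = -0.0012.
cos φ cos δ sin H_s = 0.9999 × 0.9974 × 1.0000 = 0.9973.
Q̄ = (1362/π) × (-0.0012 + 0.9973) = 433.54 × 0.9961 = 431.85 W/m².

432 W/m²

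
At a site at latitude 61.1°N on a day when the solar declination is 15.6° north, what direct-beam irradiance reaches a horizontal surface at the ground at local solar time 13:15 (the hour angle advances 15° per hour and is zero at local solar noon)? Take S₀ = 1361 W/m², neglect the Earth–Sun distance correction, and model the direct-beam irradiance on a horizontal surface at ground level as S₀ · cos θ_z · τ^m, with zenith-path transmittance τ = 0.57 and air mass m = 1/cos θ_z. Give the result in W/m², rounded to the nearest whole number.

Hour angle H = 15° × (13.25 − 12) = 18.75°.
cos θ_z = sin(61.1°) sin(15.6°) + cos(61.1°) cos(15.6°) cos(18.75°) = 0.2354 + 0.4408 = 0.6762.
Air mass m = 1/cos θ_z = 1/0.6762 = 1.479; τ^m = 0.57^1.479 = 0.4355.
Surface direct beam = 1361 × 0.6762 × 0.4355 = 400.79 W/m².

401 W/m²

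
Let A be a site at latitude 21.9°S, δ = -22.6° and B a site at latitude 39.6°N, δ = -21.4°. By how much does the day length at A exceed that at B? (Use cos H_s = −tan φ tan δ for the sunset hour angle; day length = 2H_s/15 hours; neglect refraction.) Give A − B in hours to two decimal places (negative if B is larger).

+3.81 h

A: H_s = arccos(−tan -21.9° · tan -22.6°) = 99.63°, so 2H_s/15 = 13.2840 h.
B: H_s = arccos(−tan 39.6° · tan -21.4°) = 71.08°, so 2H_s/15 = 9.4773 h.
A − B = 13.2840 − 9.4773 = 3.8067 h.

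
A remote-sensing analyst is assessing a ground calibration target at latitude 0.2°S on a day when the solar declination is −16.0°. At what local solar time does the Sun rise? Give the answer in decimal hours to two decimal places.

The sunset hour angle satisfies cos H_s = −tan φ tan δ = -0.0010, giving H_s = 90.06°.
Sunrise is at 12 − H_s/15 = 12 − 6.004 = 5.996 h local solar time.

6.00 h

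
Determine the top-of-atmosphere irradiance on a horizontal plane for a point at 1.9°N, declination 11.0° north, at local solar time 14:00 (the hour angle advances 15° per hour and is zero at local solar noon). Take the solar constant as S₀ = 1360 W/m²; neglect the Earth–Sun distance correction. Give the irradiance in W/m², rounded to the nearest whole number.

Hour angle H = 15° × (14 − 12) = 30.00°.
With φ = 1.9°, δ = 11.0°, H = 30.00°: sin φ sin δ = 0.0063, cos φ cos δ cos H = 0.8496, so cos θ_z = 0.8559.
Top-of-atmosphere irradiance = S₀ cos θ_z = 1360 × 0.8559 = 1164.02 W/m².

1164 W/m²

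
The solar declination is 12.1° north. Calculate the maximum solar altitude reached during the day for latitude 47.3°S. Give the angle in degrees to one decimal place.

30.6°

At local solar noon the hour angle is zero, so the elevation is 90° − |φ − δ| = 90° − |-47.3° − (12.1°)| = 90° − 59.4° = 30.6°.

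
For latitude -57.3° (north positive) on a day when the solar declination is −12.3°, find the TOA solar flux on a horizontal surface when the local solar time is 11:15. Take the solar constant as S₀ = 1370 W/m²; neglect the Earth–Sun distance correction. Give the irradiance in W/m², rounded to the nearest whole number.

955 W/m²

Hour angle H = 15° × (11.25 − 12) = -11.25°.
With φ = -57.3°, δ = -12.3°, H = -11.25°: sin φ sin δ = 0.1793, cos φ cos δ cos H = 0.5177, so cos θ_z = 0.6970.
Top-of-atmosphere irradiance = S₀ cos θ_z = 1370 × 0.6970 = 954.89 W/m².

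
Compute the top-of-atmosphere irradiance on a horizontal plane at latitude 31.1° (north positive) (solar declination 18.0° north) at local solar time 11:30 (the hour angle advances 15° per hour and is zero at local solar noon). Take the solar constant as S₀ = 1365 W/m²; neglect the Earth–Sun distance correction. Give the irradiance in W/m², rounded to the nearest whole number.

Hour angle H = 15° × (11.5 − 12) = -7.50°.
cos θ_z = sin(31.1°) sin(18.0°) + cos(31.1°) cos(18.0°) cos(-7.50°) = 0.1596 + 0.8074 = 0.9670.
Top-of-atmosphere irradiance = S₀ cos θ_z = 1365 × 0.9670 = 1319.95 W/m².

1320 W/m²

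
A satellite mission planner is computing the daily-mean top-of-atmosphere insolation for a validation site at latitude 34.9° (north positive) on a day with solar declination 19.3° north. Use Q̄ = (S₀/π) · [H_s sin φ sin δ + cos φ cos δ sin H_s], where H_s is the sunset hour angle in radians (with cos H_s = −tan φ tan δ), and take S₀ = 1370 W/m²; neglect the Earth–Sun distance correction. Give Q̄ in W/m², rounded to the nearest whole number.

−tan φ tan δ = −(0.6976)(0.3502) = -0.2443; H_s = arccos(-0.2443) = 104.14°. In radians, H_s = 1.8176.
H_s sin φ sin δ = 1.8176 × 0.5721 × 0.3305 = 0.3437.
cos φ cos δ sin H_s = 0.8202 × 0.9438 × 0.9697 = 0.7506.
Q̄ = (1370/π) × (0.3437 + 0.7506) = 436.08 × 1.0943 = 477.20 W/m².

477 W/m²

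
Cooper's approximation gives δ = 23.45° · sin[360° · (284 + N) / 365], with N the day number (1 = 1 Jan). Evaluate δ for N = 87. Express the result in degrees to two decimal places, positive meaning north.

360 × (284 + 87) / 365 = 365.918°; sin(365.918°) = 0.1031.
δ = 23.45 × 0.1031 = 2.418° ≈ +2.42°.

+2.42°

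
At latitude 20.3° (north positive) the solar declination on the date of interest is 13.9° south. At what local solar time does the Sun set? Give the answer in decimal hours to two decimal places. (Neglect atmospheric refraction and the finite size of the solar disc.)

cos H_s = −tan(20.3°) · tan(-13.9°) = 0.0915, so H_s = arccos(0.0915) = 84.75°.
Sunset is at 12 + H_s/15 = 12 + 5.650 = 17.650 h local solar time.

17.65 h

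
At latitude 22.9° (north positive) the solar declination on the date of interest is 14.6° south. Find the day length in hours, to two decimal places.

cos H_s = −tan(22.9°) · tan(-14.6°) = 0.1100, so H_s = arccos(0.1100) = 83.68°.
Day length = 2 H_s / 15° h⁻¹ = 167.36° / 15 = 11.157 h.

11.16 hours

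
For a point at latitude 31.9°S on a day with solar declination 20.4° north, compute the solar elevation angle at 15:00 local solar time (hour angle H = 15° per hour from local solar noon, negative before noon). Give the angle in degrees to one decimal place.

22.2°

Hour angle H = 15° × (15 − 12) = 45.00°.
cos θ_z = sin(-31.9°) sin(20.4°) + cos(-31.9°) cos(20.4°) cos(45.00°) = -0.1842 + 0.5627 = 0.3785.
θ_z = arccos(0.3785) = 67.76°, so the elevation is 90° − 67.76° = 22.24°.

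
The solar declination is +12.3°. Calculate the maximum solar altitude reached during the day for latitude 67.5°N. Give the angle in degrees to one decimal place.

At local solar noon the hour angle is zero, so the elevation is 90° − |φ − δ| = 90° − |67.5° − (12.3°)| = 90° − 55.2° = 34.8°.

34.8°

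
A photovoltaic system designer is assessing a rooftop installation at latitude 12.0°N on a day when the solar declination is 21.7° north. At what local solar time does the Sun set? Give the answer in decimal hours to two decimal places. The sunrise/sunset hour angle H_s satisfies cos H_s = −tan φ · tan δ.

cos H_s = −tan(12.0°) · tan(21.7°) = -0.0846, so H_s = arccos(-0.0846) = 94.85°.
Sunset is at 12 + H_s/15 = 12 + 6.323 = 18.323 h local solar time.

18.32 h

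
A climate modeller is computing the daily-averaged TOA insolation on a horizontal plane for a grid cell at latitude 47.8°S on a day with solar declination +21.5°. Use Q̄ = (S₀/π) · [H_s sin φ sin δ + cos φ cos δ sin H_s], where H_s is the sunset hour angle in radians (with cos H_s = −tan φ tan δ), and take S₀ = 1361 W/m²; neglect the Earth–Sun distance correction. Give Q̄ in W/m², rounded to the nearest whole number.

The sunset hour angle satisfies cos H_s = −tan φ tan δ = 0.4344, giving H_s = 64.25°. In radians, H_s = 1.1214.
H_s sin φ sin δ = 1.1214 × -0.7408 × 0.3665 = -0.3045.
cos φ cos δ sin H_s = 0.6717 × 0.9304 × 0.9007 = 0.5629.
Q̄ = (1361/π) × (-0.3045 + 0.5629) = 433.22 × 0.2584 = 111.94 W/m².

112 W/m²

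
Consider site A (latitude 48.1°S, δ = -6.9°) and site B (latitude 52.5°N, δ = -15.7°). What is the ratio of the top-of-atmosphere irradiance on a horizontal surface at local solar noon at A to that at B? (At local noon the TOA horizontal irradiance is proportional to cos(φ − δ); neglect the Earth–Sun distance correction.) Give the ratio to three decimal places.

2.026

A: cos θ_z = cos(-48.1° − (-6.9°)) = 0.7524.
B: cos θ_z = cos(52.5° − (-15.7°)) = 0.3714.
Ratio A/B = 0.7524 / 0.3714 = 2.0258.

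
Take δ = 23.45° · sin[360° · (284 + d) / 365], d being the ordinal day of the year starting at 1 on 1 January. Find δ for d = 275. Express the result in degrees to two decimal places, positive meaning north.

-4.61°

360 × (284 + 275) / 365 = 551.342°; sin(551.342°) = -0.1967.
δ = 23.45 × -0.1967 = -4.613° ≈ -4.61°.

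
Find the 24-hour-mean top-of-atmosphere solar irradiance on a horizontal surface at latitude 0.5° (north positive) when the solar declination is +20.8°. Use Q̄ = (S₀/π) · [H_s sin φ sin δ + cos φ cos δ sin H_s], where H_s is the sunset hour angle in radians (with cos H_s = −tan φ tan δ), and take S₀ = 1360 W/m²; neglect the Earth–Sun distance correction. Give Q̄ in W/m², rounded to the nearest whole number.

−tan φ tan δ = −(0.0087)(0.3799) = -0.0033; H_s = arccos(-0.0033) = 90.19°. In radians, H_s = 1.5741.
H_s sin φ sin δ = 1.5741 × 0.0087 × 0.3551 = 0.0049.
cos φ cos δ sin H_s = 1.0000 × 0.9348 × 1.0000 = 0.9348.
Q̄ = (1360/π) × (0.0049 + 0.9348) = 432.90 × 0.9397 = 406.80 W/m².

407 W/m²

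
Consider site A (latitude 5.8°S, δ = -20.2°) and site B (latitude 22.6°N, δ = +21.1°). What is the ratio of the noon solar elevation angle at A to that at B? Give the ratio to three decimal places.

A: 90° − |-5.8 − (-20.2)| = 75.60°.
B: 90° − |22.6 − (21.1)| = 88.50°.
Ratio A/B = 75.6000 / 88.5000 = 0.8542.

0.854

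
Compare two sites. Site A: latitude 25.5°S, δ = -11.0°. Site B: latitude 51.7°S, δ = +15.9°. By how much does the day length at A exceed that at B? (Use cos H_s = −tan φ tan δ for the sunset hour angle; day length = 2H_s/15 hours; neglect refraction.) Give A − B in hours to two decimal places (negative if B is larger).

+3.53 h

A: H_s = arccos(−tan -25.5° · tan -11.0°) = 95.32°, so 2H_s/15 = 12.7093 h.
B: H_s = arccos(−tan -51.7° · tan 15.9°) = 68.86°, so 2H_s/15 = 9.1813 h.
A − B = 12.7093 − 9.1813 = 3.5280 h.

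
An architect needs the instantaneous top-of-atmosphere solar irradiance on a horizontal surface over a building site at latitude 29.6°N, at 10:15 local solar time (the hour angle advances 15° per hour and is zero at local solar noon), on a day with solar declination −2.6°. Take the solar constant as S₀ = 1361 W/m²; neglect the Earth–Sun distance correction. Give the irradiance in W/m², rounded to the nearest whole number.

1030 W/m²

Hour angle H = 15° × (10.25 − 12) = -26.25°.
cos θ_z = sin φ sin δ + cos φ cos δ cos H = (0.4939)(-0.0454) + (0.8695)(0.9990)(0.8969) = 0.7567.
Top-of-atmosphere irradiance = S₀ cos θ_z = 1361 × 0.7567 = 1029.87 W/m².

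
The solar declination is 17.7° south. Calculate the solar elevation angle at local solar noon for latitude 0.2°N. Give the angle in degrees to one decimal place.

72.1°

At local solar noon the hour angle is zero, so the elevation is 90° − |φ − δ| = 90° − |0.2° − (-17.7°)| = 90° − 17.9° = 72.1°.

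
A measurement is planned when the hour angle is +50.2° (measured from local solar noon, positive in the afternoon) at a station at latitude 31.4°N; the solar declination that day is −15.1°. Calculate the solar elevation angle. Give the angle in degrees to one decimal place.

cos θ_z = sin(31.4°) sin(-15.1°) + cos(31.4°) cos(-15.1°) cos(50.20°) = -0.1357 + 0.5275 = 0.3918.
θ_z = arccos(0.3918) = 66.93°, so the elevation is 90° − 66.93° = 23.07°.

23.1°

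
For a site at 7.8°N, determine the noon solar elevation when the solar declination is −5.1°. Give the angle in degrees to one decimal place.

At local solar noon the hour angle is zero, so the elevation is 90° − |φ − δ| = 90° − |7.8° − (-5.1°)| = 90° − 12.9° = 77.1°.

77.1°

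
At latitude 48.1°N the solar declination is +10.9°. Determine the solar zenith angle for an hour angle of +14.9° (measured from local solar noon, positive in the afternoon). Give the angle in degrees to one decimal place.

cos θ_z = sin φ sin δ + cos φ cos δ cos H = (0.7443)(0.1891) + (0.6678)(0.9820)(0.9664) = 0.7745.
θ_z = arccos(0.7745) = 39.24°.

39.2°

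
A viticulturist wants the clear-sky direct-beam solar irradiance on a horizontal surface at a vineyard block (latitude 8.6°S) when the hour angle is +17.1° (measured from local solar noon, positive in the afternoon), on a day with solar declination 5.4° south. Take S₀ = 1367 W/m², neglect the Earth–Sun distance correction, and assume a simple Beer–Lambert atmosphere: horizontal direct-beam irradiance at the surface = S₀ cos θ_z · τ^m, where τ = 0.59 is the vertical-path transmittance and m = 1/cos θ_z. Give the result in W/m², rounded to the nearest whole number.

751 W/m²

cos θ_z = sin(-8.6°) sin(-5.4°) + cos(-8.6°) cos(-5.4°) cos(17.10°) = 0.0141 + 0.9409 = 0.9550.
Air mass m = 1/cos θ_z = 1/0.9550 = 1.047; τ^m = 0.59^1.047 = 0.5755.
Surface direct beam = 1367 × 0.9550 × 0.5755 = 751.31 W/m².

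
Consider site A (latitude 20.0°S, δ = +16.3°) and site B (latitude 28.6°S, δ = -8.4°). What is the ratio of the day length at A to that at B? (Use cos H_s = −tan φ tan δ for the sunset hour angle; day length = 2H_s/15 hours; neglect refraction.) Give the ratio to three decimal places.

0.887

A: H_s = arccos(−tan -20.0° · tan 16.3°) = 83.89°, so 2H_s/15 = 11.1853 h.
B: H_s = arccos(−tan -28.6° · tan -8.4°) = 94.62°, so 2H_s/15 = 12.6160 h.
Ratio A/B = 11.1853 / 12.6160 = 0.8866.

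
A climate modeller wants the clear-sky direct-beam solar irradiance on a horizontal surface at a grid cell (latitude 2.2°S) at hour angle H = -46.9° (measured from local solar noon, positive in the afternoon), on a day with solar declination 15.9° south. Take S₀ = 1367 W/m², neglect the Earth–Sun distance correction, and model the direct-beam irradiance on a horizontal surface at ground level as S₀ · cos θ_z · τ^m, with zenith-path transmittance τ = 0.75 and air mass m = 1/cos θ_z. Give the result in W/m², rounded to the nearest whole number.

593 W/m²

cos θ_z = sin φ sin δ + cos φ cos δ cos H = (-0.0384)(-0.2740) + (0.9993)(0.9617)(0.6833) = 0.6672.
Air mass m = 1/cos θ_z = 1/0.6672 = 1.499; τ^m = 0.75^1.499 = 0.6497.
Surface direct beam = 1367 × 0.6672 × 0.6497 = 592.57 W/m².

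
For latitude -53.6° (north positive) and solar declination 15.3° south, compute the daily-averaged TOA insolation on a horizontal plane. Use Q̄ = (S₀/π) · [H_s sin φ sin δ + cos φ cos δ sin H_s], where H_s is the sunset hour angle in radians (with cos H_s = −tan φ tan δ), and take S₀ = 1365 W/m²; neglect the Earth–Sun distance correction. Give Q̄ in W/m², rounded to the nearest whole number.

cos H_s = −tan(-53.6°) · tan(-15.3°) = -0.3711, so H_s = arccos(-0.3711) = 111.78°. In radians, H_s = 1.9509.
H_s sin φ sin δ = 1.9509 × -0.8049 × -0.2639 = 0.4144.
cos φ cos δ sin H_s = 0.5934 × 0.9646 × 0.9286 = 0.5315.
Q̄ = (1365/π) × (0.4144 + 0.5315) = 434.49 × 0.9459 = 410.98 W/m².

411 W/m²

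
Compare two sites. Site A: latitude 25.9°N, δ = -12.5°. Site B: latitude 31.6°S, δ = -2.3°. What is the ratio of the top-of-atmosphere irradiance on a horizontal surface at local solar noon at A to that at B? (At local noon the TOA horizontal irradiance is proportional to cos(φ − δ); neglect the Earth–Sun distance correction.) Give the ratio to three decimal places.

A: cos θ_z = cos(25.9° − (-12.5°)) = 0.7837.
B: cos θ_z = cos(-31.6° − (-2.3°)) = 0.8721.
Ratio A/B = 0.7837 / 0.8721 = 0.8986.

0.899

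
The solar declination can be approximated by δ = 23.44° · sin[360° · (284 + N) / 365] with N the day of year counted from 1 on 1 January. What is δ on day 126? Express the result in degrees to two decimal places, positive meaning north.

360 × (284 + 126) / 365 = 404.384°; sin(404.384°) = 0.6995.
δ = 23.44 × 0.6995 = 16.396° ≈ +16.40°.

+16.40°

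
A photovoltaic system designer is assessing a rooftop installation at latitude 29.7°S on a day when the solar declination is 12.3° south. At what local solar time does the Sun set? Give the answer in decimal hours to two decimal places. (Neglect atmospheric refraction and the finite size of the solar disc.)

−tan φ tan δ = −(-0.5704)(-0.2180) = -0.1243; H_s = arccos(-0.1243) = 97.14°.
Sunset is at 12 + H_s/15 = 12 + 6.476 = 18.476 h local solar time.

18.48 h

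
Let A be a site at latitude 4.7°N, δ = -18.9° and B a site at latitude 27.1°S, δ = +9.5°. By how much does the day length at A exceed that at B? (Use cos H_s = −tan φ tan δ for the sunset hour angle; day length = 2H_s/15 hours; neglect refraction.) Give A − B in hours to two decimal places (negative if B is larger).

+0.44 h

A: H_s = arccos(−tan 4.7° · tan -18.9°) = 88.39°, so 2H_s/15 = 11.7853 h.
B: H_s = arccos(−tan -27.1° · tan 9.5°) = 85.09°, so 2H_s/15 = 11.3453 h.
A − B = 11.7853 − 11.3453 = 0.4400 h.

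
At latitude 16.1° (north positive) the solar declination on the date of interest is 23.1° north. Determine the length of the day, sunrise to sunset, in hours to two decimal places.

−tan φ tan δ = −(0.2886)(0.4265) = -0.1231; H_s = arccos(-0.1231) = 97.07°.
Day length = 2 H_s / 15° h⁻¹ = 194.14° / 15 = 12.943 h.

12.94 hours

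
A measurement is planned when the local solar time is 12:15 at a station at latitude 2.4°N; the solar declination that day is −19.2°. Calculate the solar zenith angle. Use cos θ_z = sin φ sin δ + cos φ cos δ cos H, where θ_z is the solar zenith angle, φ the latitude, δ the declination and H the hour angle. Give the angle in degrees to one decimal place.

21.9°

Hour angle H = 15° × (12.25 − 12) = 3.75°.
cos θ_z = sin φ sin δ + cos φ cos δ cos H = (0.0419)(-0.3289) + (0.9991)(0.9444)(0.9979) = 0.9278.
θ_z = arccos(0.9278) = 21.91°.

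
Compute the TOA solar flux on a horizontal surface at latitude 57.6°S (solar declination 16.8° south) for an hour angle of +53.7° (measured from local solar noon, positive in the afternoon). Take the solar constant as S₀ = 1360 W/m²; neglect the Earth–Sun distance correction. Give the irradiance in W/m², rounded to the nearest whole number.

cos θ_z = sin(-57.6°) sin(-16.8°) + cos(-57.6°) cos(-16.8°) cos(53.70°) = 0.2440 + 0.3037 = 0.5477.
Top-of-atmosphere irradiance = S₀ cos θ_z = 1360 × 0.5477 = 744.87 W/m².

745 W/m²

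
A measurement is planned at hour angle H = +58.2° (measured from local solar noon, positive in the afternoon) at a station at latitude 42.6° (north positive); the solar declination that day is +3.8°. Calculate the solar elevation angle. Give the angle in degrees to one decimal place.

25.6°

cos θ_z = sin φ sin δ + cos φ cos δ cos H = (0.6769)(0.0663) + (0.7361)(0.9978)(0.5270) = 0.4319.
θ_z = arccos(0.4319) = 64.41°, so the elevation is 90° − 64.41° = 25.59°.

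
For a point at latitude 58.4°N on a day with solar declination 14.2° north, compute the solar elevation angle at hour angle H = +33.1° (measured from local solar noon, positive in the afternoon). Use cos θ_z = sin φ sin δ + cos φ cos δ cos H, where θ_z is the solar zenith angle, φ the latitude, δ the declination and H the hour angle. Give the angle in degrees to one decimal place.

With φ = 58.4°, δ = 14.2°, H = 33.10°: sin φ sin δ = 0.2089, cos φ cos δ cos H = 0.4255, so cos θ_z = 0.6344.
θ_z = arccos(0.6344) = 50.62°, so the elevation is 90° − 50.62° = 39.38°.

39.4°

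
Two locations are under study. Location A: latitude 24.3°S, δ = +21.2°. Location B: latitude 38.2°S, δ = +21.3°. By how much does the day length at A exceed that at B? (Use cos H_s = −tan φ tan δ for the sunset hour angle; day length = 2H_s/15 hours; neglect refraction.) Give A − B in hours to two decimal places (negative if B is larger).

A: H_s = arccos(−tan -24.3° · tan 21.2°) = 79.91°, so 2H_s/15 = 10.6547 h.
B: H_s = arccos(−tan -38.2° · tan 21.3°) = 72.13°, so 2H_s/15 = 9.6173 h.
A − B = 10.6547 − 9.6173 = 1.0374 h.

+1.04 h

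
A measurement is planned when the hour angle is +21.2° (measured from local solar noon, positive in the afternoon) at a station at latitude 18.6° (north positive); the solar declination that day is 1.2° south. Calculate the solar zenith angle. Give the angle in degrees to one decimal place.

28.7°

cos θ_z = sin φ sin δ + cos φ cos δ cos H = (0.3190)(-0.0209) + (0.9478)(0.9998)(0.9323) = 0.8768.
θ_z = arccos(0.8768) = 28.74°.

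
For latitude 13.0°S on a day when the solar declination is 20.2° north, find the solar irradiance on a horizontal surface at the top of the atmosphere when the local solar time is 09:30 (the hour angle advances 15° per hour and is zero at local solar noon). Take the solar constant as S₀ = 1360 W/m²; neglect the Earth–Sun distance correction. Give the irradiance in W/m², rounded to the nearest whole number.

Hour angle H = 15° × (9.5 − 12) = -37.50°.
cos θ_z = sin φ sin δ + cos φ cos δ cos H = (-0.2250)(0.3453) + (0.9744)(0.9385)(0.7934) = 0.6479.
Top-of-atmosphere irradiance = S₀ cos θ_z = 1360 × 0.6479 = 881.14 W/m².

881 W/m²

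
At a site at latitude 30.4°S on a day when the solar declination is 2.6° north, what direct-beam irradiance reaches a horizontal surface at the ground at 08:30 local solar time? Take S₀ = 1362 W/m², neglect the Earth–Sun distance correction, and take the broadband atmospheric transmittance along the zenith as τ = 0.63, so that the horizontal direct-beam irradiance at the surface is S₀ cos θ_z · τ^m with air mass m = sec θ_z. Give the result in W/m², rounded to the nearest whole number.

272 W/m²

Hour angle H = 15° × (8.5 − 12) = -52.50°.
cos θ_z = sin(-30.4°) sin(2.6°) + cos(-30.4°) cos(2.6°) cos(-52.50°) = -0.0230 + 0.5245 = 0.5015.
Air mass m = 1/cos θ_z = 1/0.5015 = 1.994; τ^m = 0.63^1.994 = 0.3980.
Surface direct beam = 1362 × 0.5015 × 0.3980 = 271.85 W/m².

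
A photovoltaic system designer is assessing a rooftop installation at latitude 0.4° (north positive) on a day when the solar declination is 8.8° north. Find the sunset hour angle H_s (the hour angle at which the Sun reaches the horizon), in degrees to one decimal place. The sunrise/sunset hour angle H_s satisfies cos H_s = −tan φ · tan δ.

90.1°

−tan φ tan δ = −(0.0070)(0.1548) = -0.0011; H_s = arccos(-0.0011) = 90.06°.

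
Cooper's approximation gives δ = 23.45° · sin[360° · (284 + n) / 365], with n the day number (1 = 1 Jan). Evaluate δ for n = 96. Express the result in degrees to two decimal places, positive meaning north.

360 × (284 + 96) / 365 = 374.795°; sin(374.795°) = 0.2554.
δ = 23.45 × 0.2554 = 5.989° ≈ +5.99°.

+5.99°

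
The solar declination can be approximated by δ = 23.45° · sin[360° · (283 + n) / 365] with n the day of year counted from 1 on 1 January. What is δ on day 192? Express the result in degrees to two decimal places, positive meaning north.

360 × (283 + 192) / 365 = 468.493°; sin(468.493°) = 0.9484.
δ = 23.45 × 0.9484 = 22.240° ≈ +22.24°.

+22.24°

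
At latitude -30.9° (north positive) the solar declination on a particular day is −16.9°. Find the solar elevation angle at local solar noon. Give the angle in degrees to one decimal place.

At local solar noon the hour angle is zero, so the elevation is 90° − |φ − δ| = 90° − |-30.9° − (-16.9°)| = 90° − 14.0° = 76.0°.

76.0°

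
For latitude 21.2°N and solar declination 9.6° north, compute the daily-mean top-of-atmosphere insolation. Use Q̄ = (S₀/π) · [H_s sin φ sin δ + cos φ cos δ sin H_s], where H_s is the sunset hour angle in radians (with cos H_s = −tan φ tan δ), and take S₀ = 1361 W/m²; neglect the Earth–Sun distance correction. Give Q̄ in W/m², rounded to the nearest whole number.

440 W/m²

cos H_s = −tan(21.2°) · tan(9.6°) = -0.0656, so H_s = arccos(-0.0656) = 93.76°. In radians, H_s = 1.6364.
H_s sin φ sin δ = 1.6364 × 0.3616 × 0.1668 = 0.0987.
cos φ cos δ sin H_s = 0.9323 × 0.9860 × 0.9978 = 0.9172.
Q̄ = (1361/π) × (0.0987 + 0.9172) = 433.22 × 1.0159 = 440.11 W/m².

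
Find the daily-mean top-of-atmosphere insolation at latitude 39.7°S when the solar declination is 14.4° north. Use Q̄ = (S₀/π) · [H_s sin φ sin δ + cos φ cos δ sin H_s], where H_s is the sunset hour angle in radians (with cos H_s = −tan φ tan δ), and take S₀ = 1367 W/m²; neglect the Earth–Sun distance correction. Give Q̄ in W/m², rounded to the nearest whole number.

223 W/m²

cos H_s = −tan(-39.7°) · tan(14.4°) = 0.2132, so H_s = arccos(0.2132) = 77.69°. In radians, H_s = 1.3559.
H_s sin φ sin δ = 1.3559 × -0.6388 × 0.2487 = -0.2154.
cos φ cos δ sin H_s = 0.7694 × 0.9686 × 0.9770 = 0.7281.
Q̄ = (1367/π) × (-0.2154 + 0.7281) = 435.13 × 0.5127 = 223.09 W/m².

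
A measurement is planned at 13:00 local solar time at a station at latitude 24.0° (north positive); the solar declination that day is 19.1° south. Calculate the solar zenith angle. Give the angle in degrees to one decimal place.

Hour angle H = 15° × (13 − 12) = 15.00°.
With φ = 24.0°, δ = -19.1°, H = 15.00°: sin φ sin δ = -0.1331, cos φ cos δ cos H = 0.8338, so cos θ_z = 0.7007.
θ_z = arccos(0.7007) = 45.52°.

45.5°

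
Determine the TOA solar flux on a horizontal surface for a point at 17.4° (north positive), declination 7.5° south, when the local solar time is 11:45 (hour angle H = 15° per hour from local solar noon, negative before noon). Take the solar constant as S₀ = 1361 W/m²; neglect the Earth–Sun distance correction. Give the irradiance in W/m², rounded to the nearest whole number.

1232 W/m²

Hour angle H = 15° × (11.75 − 12) = -3.75°.
cos θ_z = sin(17.4°) sin(-7.5°) + cos(17.4°) cos(-7.5°) cos(-3.75°) = -0.0390 + 0.9441 = 0.9051.
Top-of-atmosphere irradiance = S₀ cos θ_z = 1361 × 0.9051 = 1231.84 W/m².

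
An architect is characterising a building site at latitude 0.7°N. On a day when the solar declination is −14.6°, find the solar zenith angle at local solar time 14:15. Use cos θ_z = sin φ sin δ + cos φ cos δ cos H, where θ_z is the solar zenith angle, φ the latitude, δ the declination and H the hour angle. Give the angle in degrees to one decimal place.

Hour angle H = 15° × (14.25 − 12) = 33.75°.
With φ = 0.7°, δ = -14.6°, H = 33.75°: sin φ sin δ = -0.0031, cos φ cos δ cos H = 0.8046, so cos θ_z = 0.8015.
θ_z = arccos(0.8015) = 36.73°.

36.7°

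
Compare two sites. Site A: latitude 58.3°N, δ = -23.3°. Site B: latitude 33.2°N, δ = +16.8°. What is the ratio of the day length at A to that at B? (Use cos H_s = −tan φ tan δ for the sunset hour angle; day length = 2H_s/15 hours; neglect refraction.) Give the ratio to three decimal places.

A: H_s = arccos(−tan 58.3° · tan -23.3°) = 45.79°, so 2H_s/15 = 6.1053 h.
B: H_s = arccos(−tan 33.2° · tan 16.8°) = 101.39°, so 2H_s/15 = 13.5187 h.
Ratio A/B = 6.1053 / 13.5187 = 0.4516.

0.452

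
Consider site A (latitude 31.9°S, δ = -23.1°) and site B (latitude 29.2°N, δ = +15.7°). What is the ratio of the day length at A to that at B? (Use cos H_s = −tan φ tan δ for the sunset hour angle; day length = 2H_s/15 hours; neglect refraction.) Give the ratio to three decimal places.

1.064

A: H_s = arccos(−tan -31.9° · tan -23.1°) = 105.40°, so 2H_s/15 = 14.0533 h.
B: H_s = arccos(−tan 29.2° · tan 15.7°) = 99.04°, so 2H_s/15 = 13.2053 h.
Ratio A/B = 14.0533 / 13.2053 = 1.0642.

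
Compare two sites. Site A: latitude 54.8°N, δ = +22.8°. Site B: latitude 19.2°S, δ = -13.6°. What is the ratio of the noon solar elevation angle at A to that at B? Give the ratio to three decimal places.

0.687

A: 90° − |54.8 − (22.8)| = 58.00°.
B: 90° − |-19.2 − (-13.6)| = 84.40°.
Ratio A/B = 58.0000 / 84.4000 = 0.6872.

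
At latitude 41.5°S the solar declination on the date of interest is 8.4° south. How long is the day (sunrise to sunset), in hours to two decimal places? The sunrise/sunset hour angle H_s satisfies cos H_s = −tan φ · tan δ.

The sunset hour angle satisfies cos H_s = −tan φ tan δ = -0.1306, giving H_s = 97.50°.
Day length = 2 H_s / 15° h⁻¹ = 195.00° / 15 = 13.000 h.

13.00 hours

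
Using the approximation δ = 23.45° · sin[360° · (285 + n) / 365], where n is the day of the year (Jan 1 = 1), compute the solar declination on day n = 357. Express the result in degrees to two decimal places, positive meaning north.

-23.41°

360 × (285 + 357) / 365 = 633.205°; sin(633.205°) = -0.9984.
δ = 23.45 × -0.9984 = -23.412° ≈ -23.41°.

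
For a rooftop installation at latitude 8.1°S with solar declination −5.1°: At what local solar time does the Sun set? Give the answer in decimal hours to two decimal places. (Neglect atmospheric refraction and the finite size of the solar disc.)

−tan φ tan δ = −(-0.1423)(-0.0892) = -0.0127; H_s = arccos(-0.0127) = 90.73°.
Sunset is at 12 + H_s/15 = 12 + 6.049 = 18.049 h local solar time.

18.05 h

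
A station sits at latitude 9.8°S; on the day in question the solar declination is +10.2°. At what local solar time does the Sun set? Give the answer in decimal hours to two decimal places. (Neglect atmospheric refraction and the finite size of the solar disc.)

17.88 h

The sunset hour angle satisfies cos H_s = −tan φ tan δ = 0.0311, giving H_s = 88.22°.
Sunset is at 12 + H_s/15 = 12 + 5.881 = 17.881 h local solar time.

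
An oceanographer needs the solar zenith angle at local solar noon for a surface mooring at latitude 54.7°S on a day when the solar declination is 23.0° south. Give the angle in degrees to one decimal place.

At local solar noon the hour angle is zero, so the zenith angle is |φ − δ| = |-54.7° − (-23.0°)| = 31.7°.

31.7°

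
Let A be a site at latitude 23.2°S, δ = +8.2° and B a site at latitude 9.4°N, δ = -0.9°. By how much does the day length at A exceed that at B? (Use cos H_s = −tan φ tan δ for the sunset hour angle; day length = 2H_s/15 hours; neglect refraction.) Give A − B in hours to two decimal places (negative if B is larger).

A: H_s = arccos(−tan -23.2° · tan 8.2°) = 86.46°, so 2H_s/15 = 11.5280 h.
B: H_s = arccos(−tan 9.4° · tan -0.9°) = 89.85°, so 2H_s/15 = 11.9800 h.
A − B = 11.5280 − 11.9800 = -0.4520 h.

-0.45 h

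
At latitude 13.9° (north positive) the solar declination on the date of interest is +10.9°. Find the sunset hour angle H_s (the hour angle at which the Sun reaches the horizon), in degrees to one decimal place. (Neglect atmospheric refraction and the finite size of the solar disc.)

92.7°

−tan φ tan δ = −(0.2475)(0.1926) = -0.0477; H_s = arccos(-0.0477) = 92.73°.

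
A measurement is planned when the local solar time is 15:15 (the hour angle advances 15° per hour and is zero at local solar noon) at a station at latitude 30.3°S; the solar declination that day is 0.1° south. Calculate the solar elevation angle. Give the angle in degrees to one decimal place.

Hour angle H = 15° × (15.25 − 12) = 48.75°.
cos θ_z = sin(-30.3°) sin(-0.1°) + cos(-30.3°) cos(-0.1°) cos(48.75°) = 0.0009 + 0.5693 = 0.5702.
θ_z = arccos(0.5702) = 55.24°, so the elevation is 90° − 55.24° = 34.76°.

34.8°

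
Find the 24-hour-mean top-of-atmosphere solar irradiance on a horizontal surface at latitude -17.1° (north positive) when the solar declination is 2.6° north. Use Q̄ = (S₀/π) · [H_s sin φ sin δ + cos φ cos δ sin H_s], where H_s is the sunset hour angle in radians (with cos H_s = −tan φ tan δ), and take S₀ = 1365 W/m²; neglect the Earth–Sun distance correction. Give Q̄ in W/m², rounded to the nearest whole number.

406 W/m²

The sunset hour angle satisfies cos H_s = −tan φ tan δ = 0.0140, giving H_s = 89.20°. In radians, H_s = 1.5568.
H_s sin φ sin δ = 1.5568 × -0.2940 × 0.0454 = -0.0208.
cos φ cos δ sin H_s = 0.9558 × 0.9990 × 0.9999 = 0.9547.
Q̄ = (1365/π) × (-0.0208 + 0.9547) = 434.49 × 0.9339 = 405.77 W/m².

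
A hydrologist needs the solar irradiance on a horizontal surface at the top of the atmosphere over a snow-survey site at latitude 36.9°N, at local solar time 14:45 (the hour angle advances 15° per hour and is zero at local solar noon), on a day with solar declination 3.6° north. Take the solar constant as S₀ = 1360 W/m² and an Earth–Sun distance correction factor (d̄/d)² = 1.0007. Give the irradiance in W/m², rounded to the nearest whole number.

868 W/m²

Hour angle H = 15° × (14.75 − 12) = 41.25°.
With φ = 36.9°, δ = 3.6°, H = 41.25°: sin φ sin δ = 0.0377, cos φ cos δ cos H = 0.6000, so cos θ_z = 0.6377.
Top-of-atmosphere irradiance = S₀ (d̄/d)² cos θ_z = 1360 × 1.0007 × 0.6377 = 867.88 W/m².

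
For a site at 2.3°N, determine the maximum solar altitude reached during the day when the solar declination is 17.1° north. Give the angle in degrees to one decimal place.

75.2°

At local solar noon the hour angle is zero, so the elevation is 90° − |φ − δ| = 90° − |2.3° − (17.1°)| = 90° − 14.8° = 75.2°.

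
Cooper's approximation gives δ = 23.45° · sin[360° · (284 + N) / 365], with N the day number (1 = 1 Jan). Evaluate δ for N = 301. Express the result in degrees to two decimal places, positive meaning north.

-14.11°

360 × (284 + 301) / 365 = 576.986°; sin(576.986°) = -0.6016.
δ = 23.45 × -0.6016 = -14.108° ≈ -14.11°.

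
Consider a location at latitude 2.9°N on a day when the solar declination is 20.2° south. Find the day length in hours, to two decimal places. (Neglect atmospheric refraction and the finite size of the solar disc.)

−tan φ tan δ = −(0.0507)(-0.3679) = 0.0187; H_s = arccos(0.0187) = 88.93°.
Day length = 2 H_s / 15° h⁻¹ = 177.86° / 15 = 11.857 h.

11.86 hours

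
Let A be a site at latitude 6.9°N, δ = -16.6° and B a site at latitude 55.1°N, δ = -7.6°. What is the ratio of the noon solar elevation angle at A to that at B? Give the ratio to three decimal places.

2.436

A: 90° − |6.9 − (-16.6)| = 66.50°.
B: 90° − |55.1 − (-7.6)| = 27.30°.
Ratio A/B = 66.5000 / 27.3000 = 2.4359.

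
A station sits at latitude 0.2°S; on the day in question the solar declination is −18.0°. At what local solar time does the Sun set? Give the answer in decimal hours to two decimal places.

18.00 h

cos H_s = −tan(-0.2°) · tan(-18.0°) = -0.0011, so H_s = arccos(-0.0011) = 90.06°.
Sunset is at 12 + H_s/15 = 12 + 6.004 = 18.004 h local solar time.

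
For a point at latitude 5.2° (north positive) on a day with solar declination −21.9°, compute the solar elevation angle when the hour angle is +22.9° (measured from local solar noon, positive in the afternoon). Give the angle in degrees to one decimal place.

54.8°

cos θ_z = sin φ sin δ + cos φ cos δ cos H = (0.0906)(-0.3730) + (0.9959)(0.9278)(0.9212) = 0.8174.
θ_z = arccos(0.8174) = 35.17°, so the elevation is 90° − 35.17° = 54.83°.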